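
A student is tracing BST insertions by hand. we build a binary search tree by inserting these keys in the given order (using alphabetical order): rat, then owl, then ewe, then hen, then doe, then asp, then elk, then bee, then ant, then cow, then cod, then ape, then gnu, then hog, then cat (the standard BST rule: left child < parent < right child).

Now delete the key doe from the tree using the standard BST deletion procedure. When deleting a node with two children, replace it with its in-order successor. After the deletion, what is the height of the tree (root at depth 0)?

8

rat: root
owl: left child of rat (depth 1)
ewe: left child of owl (depth 2)
hen: right child of ewe (depth 3)
doe: left child of ewe (depth 3)
asp: left child of doe (depth 4)
elk: right child of doe (depth 4)
bee: right child of asp (depth 5)
ant: left child of asp (depth 5)
cow: right child of bee (depth 6)
cod: left child of cow (depth 7)
ape: right child of ant (depth 6)
gnu: left child of hen (depth 4)
hog: right child of hen (depth 4)
cat: left child of cod (depth 8)

Delete doe (two children — replace with in-order successor).
After deletion, deepest node is cat at depth 8.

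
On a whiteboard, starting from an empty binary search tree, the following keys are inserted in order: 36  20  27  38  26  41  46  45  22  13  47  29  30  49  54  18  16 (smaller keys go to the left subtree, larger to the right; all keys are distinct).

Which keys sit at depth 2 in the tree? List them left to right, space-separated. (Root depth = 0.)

36: root
20: left child of 36 (depth 1)
27: right child of 20 (depth 2)
38: right child of 36 (depth 1)
26: left child of 27 (depth 3)
41: right child of 38 (depth 2)
46: right child of 41 (depth 3)
45: left child of 46 (depth 4)
22: left child of 26 (depth 4)
13: left child of 20 (depth 2)
47: right child of 46 (depth 4)
29: right child of 27 (depth 3)
30: right child of 29 (depth 4)
49: right child of 47 (depth 5)
54: right child of 49 (depth 6)
18: right child of 13 (depth 3)
16: left child of 18 (depth 4)

13 27 41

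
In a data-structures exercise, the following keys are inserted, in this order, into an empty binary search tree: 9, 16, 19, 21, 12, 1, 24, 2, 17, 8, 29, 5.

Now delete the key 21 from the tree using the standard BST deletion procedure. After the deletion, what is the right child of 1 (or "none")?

Resulting structure (node: left, right):
  9: L=1, R=16
  16: L=12, R=19
  19: L=17, R=21
  21: L=–, R=24
  12: L=–, R=–
  1: L=–, R=2
  24: L=–, R=29
  2: L=–, R=8
  17: L=–, R=–
  8: L=5, R=–
  29: L=–, R=–
  5: L=–, R=–

Delete 21 (at most one child — splice it out).
After deletion, 1's right child: 2.

2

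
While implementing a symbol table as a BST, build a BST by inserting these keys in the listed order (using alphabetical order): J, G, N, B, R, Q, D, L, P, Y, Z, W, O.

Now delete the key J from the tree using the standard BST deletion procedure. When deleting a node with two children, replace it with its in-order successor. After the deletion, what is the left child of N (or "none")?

none

J: root
G: left child of J (depth 1)
N: right child of J (depth 1)
B: left child of G (depth 2)
R: right child of N (depth 2)
Q: left child of R (depth 3)
D: right child of B (depth 3)
L: left child of N (depth 2)
P: left child of Q (depth 4)
Y: right child of R (depth 3)
Z: right child of Y (depth 4)
W: left child of Y (depth 4)
O: left child of P (depth 5)

Delete J (two children — replace with in-order successor).
After deletion, N's left child: none.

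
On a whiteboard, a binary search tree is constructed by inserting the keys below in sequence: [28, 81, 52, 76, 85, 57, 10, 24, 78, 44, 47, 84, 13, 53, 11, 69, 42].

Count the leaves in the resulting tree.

Insert 28: tree is empty, so 28 becomes the root.
Insert 81: 81 > 28 → go right. Place as right child of 28.
Insert 52: 52 > 28 → go right; 52 < 81 → go left. Place as left child of 81.
Insert 76: 76 > 28 → go right; 76 < 81 → go left; 76 > 52 → go right. Place as right child of 52.
Insert 85: 85 > 28 → go right; 85 > 81 → go right. Place as right child of 81.
Insert 57: 57 > 28 → go right; 57 < 81 → go left; 57 > 52 → go right; 57 < 76 → go left. Place as left child of 76.
Insert 10: 10 < 28 → go left. Place as left child of 28.
Insert 24: 24 < 28 → go left; 24 > 10 → go right. Place as right child of 10.
Insert 78: 78 > 28 → go right; 78 < 81 → go left; 78 > 52 → go right; 78 > 76 → go right. Place as right child of 76.
Insert 44: 44 > 28 → go right; 44 < 81 → go left; 44 < 52 → go left. Place as left child of 52.
Insert 47: 47 > 28 → go right; 47 < 81 → go left; 47 < 52 → go left; 47 > 44 → go right. Place as right child of 44.
Insert 84: 84 > 28 → go right; 84 > 81 → go right; 84 < 85 → go left. Place as left child of 85.
Insert 13: 13 < 28 → go left; 13 > 10 → go right; 13 < 24 → go left. Place as left child of 24.
Insert 53: 53 > 28 → go right; 53 < 81 → go left; 53 > 52 → go right; 53 < 76 → go left; 53 < 57 → go left. Place as left child of 57.
Insert 11: 11 < 28 → go left; 11 > 10 → go right; 11 < 24 → go left; 11 < 13 → go left. Place as left child of 13.
Insert 69: 69 > 28 → go right; 69 < 81 → go left; 69 > 52 → go right; 69 < 76 → go left; 69 > 57 → go right. Place as right child of 57.
Insert 42: 42 > 28 → go right; 42 < 81 → go left; 42 < 52 → go left; 42 < 44 → go left. Place as left child of 44.

Leaves: 11, 42, 47, 53, 69, 78, 84 — 7 in total.

7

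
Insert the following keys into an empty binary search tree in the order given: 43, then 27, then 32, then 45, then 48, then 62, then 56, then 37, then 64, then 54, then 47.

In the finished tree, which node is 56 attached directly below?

Resulting structure (node: left, right):
  43: L=27, R=45
  27: L=–, R=32
  32: L=–, R=37
  45: L=–, R=48
  48: L=47, R=62
  62: L=56, R=64
  56: L=54, R=–
  37: L=–, R=–
  64: L=–, R=–
  54: L=–, R=–
  47: L=–, R=–

62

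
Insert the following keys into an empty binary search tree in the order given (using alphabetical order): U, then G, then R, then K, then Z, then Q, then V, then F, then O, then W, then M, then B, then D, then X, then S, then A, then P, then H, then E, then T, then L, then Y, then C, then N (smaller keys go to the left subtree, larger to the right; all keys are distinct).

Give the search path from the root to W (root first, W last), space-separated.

U Z V W

Insert U: tree is empty, so U becomes the root.
Insert G: G < U → go left. Place as left child of U.
Insert R: R < U → go left; R > G → go right. Place as right child of G.
Insert K: K < U → go left; K > G → go right; K < R → go left. Place as left child of R.
Insert Z: Z > U → go right. Place as right child of U.
Insert Q: Q < U → go left; Q > G → go right; Q < R → go left; Q > K → go right. Place as right child of K.
Insert V: V > U → go right; V < Z → go left. Place as left child of Z.
Insert F: F < U → go left; F < G → go left. Place as left child of G.
Insert O: O < U → go left; O > G → go right; O < R → go left; O > K → go right; O < Q → go left. Place as left child of Q.
Insert W: W > U → go right; W < Z → go left; W > V → go right. Place as right child of V.
Insert M: M < U → go left; M > G → go right; M < R → go left; M > K → go right; M < Q → go left; M < O → go left. Place as left child of O.
Insert B: B < U → go left; B < G → go left; B < F → go left. Place as left child of F.
Insert D: D < U → go left; D < G → go left; D < F → go left; D > B → go right. Place as right child of B.
Insert X: X > U → go right; X < Z → go left; X > V → go right; X > W → go right. Place as right child of W.
Insert S: S < U → go left; S > G → go right; S > R → go right. Place as right child of R.
Insert A: A < U → go left; A < G → go left; A < F → go left; A < B → go left. Place as left child of B.
Insert P: P < U → go left; P > G → go right; P < R → go left; P > K → go right; P < Q → go left; P > O → go right. Place as right child of O.
Insert H: H < U → go left; H > G → go right; H < R → go left; H < K → go left. Place as left child of K.
Insert E: E < U → go left; E < G → go left; E < F → go left; E > B → go right; E > D → go right. Place as right child of D.
Insert T: T < U → go left; T > G → go right; T > R → go right; T > S → go right. Place as right child of S.
Insert L: L < U → go left; L > G → go right; L < R → go left; L > K → go right; L < Q → go left; L < O → go left; L < M → go left. Place as left child of M.
Insert Y: Y > U → go right; Y < Z → go left; Y > V → go right; Y > W → go right; Y > X → go right. Place as right child of X.
Insert C: C < U → go left; C < G → go left; C < F → go left; C > B → go right; C < D → go left. Place as left child of D.
Insert N: N < U → go left; N > G → go right; N < R → go left; N > K → go right; N < Q → go left; N < O → go left; N > M → go right. Place as right child of M.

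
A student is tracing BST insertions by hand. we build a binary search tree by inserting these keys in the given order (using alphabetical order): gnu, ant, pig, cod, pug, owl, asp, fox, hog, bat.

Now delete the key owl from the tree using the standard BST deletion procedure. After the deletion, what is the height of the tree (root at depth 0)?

4

Insert gnu: tree is empty, so gnu becomes the root.
Insert ant: ant < gnu → go left. Place as left child of gnu.
Insert pig: pig > gnu → go right. Place as right child of gnu.
Insert cod: cod < gnu → go left; cod > ant → go right. Place as right child of ant.
Insert pug: pug > gnu → go right; pug > pig → go right. Place as right child of pig.
Insert owl: owl > gnu → go right; owl < pig → go left. Place as left child of pig.
Insert asp: asp < gnu → go left; asp > ant → go right; asp < cod → go left. Place as left child of cod.
Insert fox: fox < gnu → go left; fox > ant → go right; fox > cod → go right. Place as right child of cod.
Insert hog: hog > gnu → go right; hog < pig → go left; hog < owl → go left. Place as left child of owl.
Insert bat: bat < gnu → go left; bat > ant → go right; bat < cod → go left; bat > asp → go right. Place as right child of asp.

Delete owl (at most one child — splice it out).
After deletion, deepest node is bat at depth 4.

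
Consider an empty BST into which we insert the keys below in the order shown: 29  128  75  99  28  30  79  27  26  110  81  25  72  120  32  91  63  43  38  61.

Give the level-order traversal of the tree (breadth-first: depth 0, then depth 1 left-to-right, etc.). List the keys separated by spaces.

29 28 128 27 75 26 30 99 25 72 79 110 32 81 120 63 91 43 38 61

29: root
128: right child of 29 (depth 1)
75: left child of 128 (depth 2)
99: right child of 75 (depth 3)
28: left child of 29 (depth 1)
30: left child of 75 (depth 3)
79: left child of 99 (depth 4)
27: left child of 28 (depth 2)
26: left child of 27 (depth 3)
110: right child of 99 (depth 4)
81: right child of 79 (depth 5)
25: left child of 26 (depth 4)
72: right child of 30 (depth 4)
120: right child of 110 (depth 5)
32: left child of 72 (depth 5)
91: right child of 81 (depth 6)
63: right child of 32 (depth 6)
43: left child of 63 (depth 7)
38: left child of 43 (depth 8)
61: right child of 43 (depth 8)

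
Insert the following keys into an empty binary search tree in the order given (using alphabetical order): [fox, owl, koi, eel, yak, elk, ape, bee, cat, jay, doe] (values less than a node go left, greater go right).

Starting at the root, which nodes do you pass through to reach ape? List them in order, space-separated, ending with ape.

Insert fox: tree is empty, so fox becomes the root.
Insert owl: owl > fox → go right. Place as right child of fox.
Insert koi: koi > fox → go right; koi < owl → go left. Place as left child of owl.
Insert eel: eel < fox → go left. Place as left child of fox.
Insert yak: yak > fox → go right; yak > owl → go right. Place as right child of owl.
Insert elk: elk < fox → go left; elk > eel → go right. Place as right child of eel.
Insert ape: ape < fox → go left; ape < eel → go left. Place as left child of eel.
Insert bee: bee < fox → go left; bee < eel → go left; bee > ape → go right. Place as right child of ape.
Insert cat: cat < fox → go left; cat < eel → go left; cat > ape → go right; cat > bee → go right. Place as right child of bee.
Insert jay: jay > fox → go right; jay < owl → go left; jay < koi → go left. Place as left child of koi.
Insert doe: doe < fox → go left; doe < eel → go left; doe > ape → go right; doe > bee → go right; doe > cat → go right. Place as right child of cat.

fox eel ape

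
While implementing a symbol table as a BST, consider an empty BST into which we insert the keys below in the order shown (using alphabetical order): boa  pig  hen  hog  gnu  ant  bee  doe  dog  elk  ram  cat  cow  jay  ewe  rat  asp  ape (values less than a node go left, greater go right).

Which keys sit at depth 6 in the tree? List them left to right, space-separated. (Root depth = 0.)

Insert boa: tree is empty, so boa becomes the root.
Insert pig: pig > boa → go right. Place as right child of boa.
Insert hen: hen > boa → go right; hen < pig → go left. Place as left child of pig.
Insert hog: hog > boa → go right; hog < pig → go left; hog > hen → go right. Place as right child of hen.
Insert gnu: gnu > boa → go right; gnu < pig → go left; gnu < hen → go left. Place as left child of hen.
Insert ant: ant < boa → go left. Place as left child of boa.
Insert bee: bee < boa → go left; bee > ant → go right. Place as right child of ant.
Insert doe: doe > boa → go right; doe < pig → go left; doe < hen → go left; doe < gnu → go left. Place as left child of gnu.
Insert dog: dog > boa → go right; dog < pig → go left; dog < hen → go left; dog < gnu → go left; dog > doe → go right. Place as right child of doe.
Insert elk: elk > boa → go right; elk < pig → go left; elk < hen → go left; elk < gnu → go left; elk > doe → go right; elk > dog → go right. Place as right child of dog.
Insert ram: ram > boa → go right; ram > pig → go right. Place as right child of pig.
Insert cat: cat > boa → go right; cat < pig → go left; cat < hen → go left; cat < gnu → go left; cat < doe → go left. Place as left child of doe.
Insert cow: cow > boa → go right; cow < pig → go left; cow < hen → go left; cow < gnu → go left; cow < doe → go left; cow > cat → go right. Place as right child of cat.
Insert jay: jay > boa → go right; jay < pig → go left; jay > hen → go right; jay > hog → go right. Place as right child of hog.
Insert ewe: ewe > boa → go right; ewe < pig → go left; ewe < hen → go left; ewe < gnu → go left; ewe > doe → go right; ewe > dog → go right; ewe > elk → go right. Place as right child of elk.
Insert rat: rat > boa → go right; rat > pig → go right; rat > ram → go right. Place as right child of ram.
Insert asp: asp < boa → go left; asp > ant → go right; asp < bee → go left. Place as left child of bee.
Insert ape: ape < boa → go left; ape > ant → go right; ape < bee → go left; ape < asp → go left. Place as left child of asp.

cow elk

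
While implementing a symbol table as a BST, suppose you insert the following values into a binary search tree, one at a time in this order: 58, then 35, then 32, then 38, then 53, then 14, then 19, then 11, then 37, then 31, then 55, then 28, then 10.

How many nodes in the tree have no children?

58: root
35: left child of 58 (depth 1)
32: left child of 35 (depth 2)
38: right child of 35 (depth 2)
53: right child of 38 (depth 3)
14: left child of 32 (depth 3)
19: right child of 14 (depth 4)
11: left child of 14 (depth 4)
37: left child of 38 (depth 3)
31: right child of 19 (depth 5)
55: right child of 53 (depth 4)
28: left child of 31 (depth 6)
10: left child of 11 (depth 5)

Leaves: 10, 28, 37, 55 — 4 in total.

4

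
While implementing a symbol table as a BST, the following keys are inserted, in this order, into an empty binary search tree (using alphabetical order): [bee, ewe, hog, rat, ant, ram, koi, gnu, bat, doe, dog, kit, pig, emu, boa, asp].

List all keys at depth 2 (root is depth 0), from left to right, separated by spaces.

bat doe hog

Insert bee: tree is empty, so bee becomes the root.
Insert ewe: ewe > bee → go right. Place as right child of bee.
Insert hog: hog > bee → go right; hog > ewe → go right. Place as right child of ewe.
Insert rat: rat > bee → go right; rat > ewe → go right; rat > hog → go right. Place as right child of hog.
Insert ant: ant < bee → go left. Place as left child of bee.
Insert ram: ram > bee → go right; ram > ewe → go right; ram > hog → go right; ram < rat → go left. Place as left child of rat.
Insert koi: koi > bee → go right; koi > ewe → go right; koi > hog → go right; koi < rat → go left; koi < ram → go left. Place as left child of ram.
Insert gnu: gnu > bee → go right; gnu > ewe → go right; gnu < hog → go left. Place as left child of hog.
Insert bat: bat < bee → go left; bat > ant → go right. Place as right child of ant.
Insert doe: doe > bee → go right; doe < ewe → go left. Place as left child of ewe.
Insert dog: dog > bee → go right; dog < ewe → go left; dog > doe → go right. Place as right child of doe.
Insert kit: kit > bee → go right; kit > ewe → go right; kit > hog → go right; kit < rat → go left; kit < ram → go left; kit < koi → go left. Place as left child of koi.
Insert pig: pig > bee → go right; pig > ewe → go right; pig > hog → go right; pig < rat → go left; pig < ram → go left; pig > koi → go right. Place as right child of koi.
Insert emu: emu > bee → go right; emu < ewe → go left; emu > doe → go right; emu > dog → go right. Place as right child of dog.
Insert boa: boa > bee → go right; boa < ewe → go left; boa < doe → go left. Place as left child of doe.
Insert asp: asp < bee → go left; asp > ant → go right; asp < bat → go left. Place as left child of bat.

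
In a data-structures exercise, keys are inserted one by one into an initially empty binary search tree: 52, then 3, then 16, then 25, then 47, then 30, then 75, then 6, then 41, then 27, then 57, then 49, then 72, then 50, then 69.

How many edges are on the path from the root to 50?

Insert 52: tree is empty, so 52 becomes the root.
Insert 3: 3 < 52 → go left. Place as left child of 52.
Insert 16: 16 < 52 → go left; 16 > 3 → go right. Place as right child of 3.
Insert 25: 25 < 52 → go left; 25 > 3 → go right; 25 > 16 → go right. Place as right child of 16.
Insert 47: 47 < 52 → go left; 47 > 3 → go right; 47 > 16 → go right; 47 > 25 → go right. Place as right child of 25.
Insert 30: 30 < 52 → go left; 30 > 3 → go right; 30 > 16 → go right; 30 > 25 → go right; 30 < 47 → go left. Place as left child of 47.
Insert 75: 75 > 52 → go right. Place as right child of 52.
Insert 6: 6 < 52 → go left; 6 > 3 → go right; 6 < 16 → go left. Place as left child of 16.
Insert 41: 41 < 52 → go left; 41 > 3 → go right; 41 > 16 → go right; 41 > 25 → go right; 41 < 47 → go left; 41 > 30 → go right. Place as right child of 30.
Insert 27: 27 < 52 → go left; 27 > 3 → go right; 27 > 16 → go right; 27 > 25 → go right; 27 < 47 → go left; 27 < 30 → go left. Place as left child of 30.
Insert 57: 57 > 52 → go right; 57 < 75 → go left. Place as left child of 75.
Insert 49: 49 < 52 → go left; 49 > 3 → go right; 49 > 16 → go right; 49 > 25 → go right; 49 > 47 → go right. Place as right child of 47.
Insert 72: 72 > 52 → go right; 72 < 75 → go left; 72 > 57 → go right. Place as right child of 57.
Insert 50: 50 < 52 → go left; 50 > 3 → go right; 50 > 16 → go right; 50 > 25 → go right; 50 > 47 → go right; 50 > 49 → go right. Place as right child of 49.
Insert 69: 69 > 52 → go right; 69 < 75 → go left; 69 > 57 → go right; 69 < 72 → go left. Place as left child of 72.

Path to 50: 52 → 3 → 16 → 25 → 47 → 49 → 50, which is 6 edges.

6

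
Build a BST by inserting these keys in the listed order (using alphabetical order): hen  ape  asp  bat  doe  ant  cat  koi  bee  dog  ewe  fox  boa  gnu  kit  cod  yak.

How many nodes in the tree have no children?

Insert hen: tree is empty, so hen becomes the root.
Insert ape: ape < hen → go left. Place as left child of hen.
Insert asp: asp < hen → go left; asp > ape → go right. Place as right child of ape.
Insert bat: bat < hen → go left; bat > ape → go right; bat > asp → go right. Place as right child of asp.
Insert doe: doe < hen → go left; doe > ape → go right; doe > asp → go right; doe > bat → go right. Place as right child of bat.
Insert ant: ant < hen → go left; ant < ape → go left. Place as left child of ape.
Insert cat: cat < hen → go left; cat > ape → go right; cat > asp → go right; cat > bat → go right; cat < doe → go left. Place as left child of doe.
Insert koi: koi > hen → go right. Place as right child of hen.
Insert bee: bee < hen → go left; bee > ape → go right; bee > asp → go right; bee > bat → go right; bee < doe → go left; bee < cat → go left. Place as left child of cat.
Insert dog: dog < hen → go left; dog > ape → go right; dog > asp → go right; dog > bat → go right; dog > doe → go right. Place as right child of doe.
Insert ewe: ewe < hen → go left; ewe > ape → go right; ewe > asp → go right; ewe > bat → go right; ewe > doe → go right; ewe > dog → go right. Place as right child of dog.
Insert fox: fox < hen → go left; fox > ape → go right; fox > asp → go right; fox > bat → go right; fox > doe → go right; fox > dog → go right; fox > ewe → go right. Place as right child of ewe.
Insert boa: boa < hen → go left; boa > ape → go right; boa > asp → go right; boa > bat → go right; boa < doe → go left; boa < cat → go left; boa > bee → go right. Place as right child of bee.
Insert gnu: gnu < hen → go left; gnu > ape → go right; gnu > asp → go right; gnu > bat → go right; gnu > doe → go right; gnu > dog → go right; gnu > ewe → go right; gnu > fox → go right. Place as right child of fox.
Insert kit: kit > hen → go right; kit < koi → go left. Place as left child of koi.
Insert cod: cod < hen → go left; cod > ape → go right; cod > asp → go right; cod > bat → go right; cod < doe → go left; cod > cat → go right. Place as right child of cat.
Insert yak: yak > hen → go right; yak > koi → go right. Place as right child of koi.

Leaves: ant, boa, cod, gnu, kit, yak — 6 in total.

6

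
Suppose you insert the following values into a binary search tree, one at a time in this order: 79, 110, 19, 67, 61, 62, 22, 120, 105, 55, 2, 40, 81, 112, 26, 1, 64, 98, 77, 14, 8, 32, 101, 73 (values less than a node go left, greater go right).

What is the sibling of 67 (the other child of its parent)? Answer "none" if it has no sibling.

Insert 79: tree is empty, so 79 becomes the root.
Insert 110: 110 > 79 → go right. Place as right child of 79.
Insert 19: 19 < 79 → go left. Place as left child of 79.
Insert 67: 67 < 79 → go left; 67 > 19 → go right. Place as right child of 19.
Insert 61: 61 < 79 → go left; 61 > 19 → go right; 61 < 67 → go left. Place as left child of 67.
Insert 62: 62 < 79 → go left; 62 > 19 → go right; 62 < 67 → go left; 62 > 61 → go right. Place as right child of 61.
Insert 22: 22 < 79 → go left; 22 > 19 → go right; 22 < 67 → go left; 22 < 61 → go left. Place as left child of 61.
Insert 120: 120 > 79 → go right; 120 > 110 → go right. Place as right child of 110.
Insert 105: 105 > 79 → go right; 105 < 110 → go left. Place as left child of 110.
Insert 55: 55 < 79 → go left; 55 > 19 → go right; 55 < 67 → go left; 55 < 61 → go left; 55 > 22 → go right. Place as right child of 22.
Insert 2: 2 < 79 → go left; 2 < 19 → go left. Place as left child of 19.
Insert 40: 40 < 79 → go left; 40 > 19 → go right; 40 < 67 → go left; 40 < 61 → go left; 40 > 22 → go right; 40 < 55 → go left. Place as left child of 55.
Insert 81: 81 > 79 → go right; 81 < 110 → go left; 81 < 105 → go left. Place as left child of 105.
Insert 112: 112 > 79 → go right; 112 > 110 → go right; 112 < 120 → go left. Place as left child of 120.
Insert 26: 26 < 79 → go left; 26 > 19 → go right; 26 < 67 → go left; 26 < 61 → go left; 26 > 22 → go right; 26 < 55 → go left; 26 < 40 → go left. Place as left child of 40.
Insert 1: 1 < 79 → go left; 1 < 19 → go left; 1 < 2 → go left. Place as left child of 2.
Insert 64: 64 < 79 → go left; 64 > 19 → go right; 64 < 67 → go left; 64 > 61 → go right; 64 > 62 → go right. Place as right child of 62.
Insert 98: 98 > 79 → go right; 98 < 110 → go left; 98 < 105 → go left; 98 > 81 → go right. Place as right child of 81.
Insert 77: 77 < 79 → go left; 77 > 19 → go right; 77 > 67 → go right. Place as right child of 67.
Insert 14: 14 < 79 → go left; 14 < 19 → go left; 14 > 2 → go right. Place as right child of 2.
Insert 8: 8 < 79 → go left; 8 < 19 → go left; 8 > 2 → go right; 8 < 14 → go left. Place as left child of 14.
Insert 32: 32 < 79 → go left; 32 > 19 → go right; 32 < 67 → go left; 32 < 61 → go left; 32 > 22 → go right; 32 < 55 → go left; 32 < 40 → go left; 32 > 26 → go right. Place as right child of 26.
Insert 101: 101 > 79 → go right; 101 < 110 → go left; 101 < 105 → go left; 101 > 81 → go right; 101 > 98 → go right. Place as right child of 98.
Insert 73: 73 < 79 → go left; 73 > 19 → go right; 73 > 67 → go right; 73 < 77 → go left. Place as left child of 77.

67's parent is 19; the other child of 19 is 2.

2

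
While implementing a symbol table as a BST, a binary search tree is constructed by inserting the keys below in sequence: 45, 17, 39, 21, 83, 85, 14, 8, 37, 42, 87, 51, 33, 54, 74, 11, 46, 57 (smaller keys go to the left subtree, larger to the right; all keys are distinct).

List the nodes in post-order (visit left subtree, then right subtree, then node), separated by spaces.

11 8 14 33 37 21 42 39 17 46 57 74 54 51 87 85 83 45

Insert 45: tree is empty, so 45 becomes the root.
Insert 17: 17 < 45 → go left. Place as left child of 45.
Insert 39: 39 < 45 → go left; 39 > 17 → go right. Place as right child of 17.
Insert 21: 21 < 45 → go left; 21 > 17 → go right; 21 < 39 → go left. Place as left child of 39.
Insert 83: 83 > 45 → go right. Place as right child of 45.
Insert 85: 85 > 45 → go right; 85 > 83 → go right. Place as right child of 83.
Insert 14: 14 < 45 → go left; 14 < 17 → go left. Place as left child of 17.
Insert 8: 8 < 45 → go left; 8 < 17 → go left; 8 < 14 → go left. Place as left child of 14.
Insert 37: 37 < 45 → go left; 37 > 17 → go right; 37 < 39 → go left; 37 > 21 → go right. Place as right child of 21.
Insert 42: 42 < 45 → go left; 42 > 17 → go right; 42 > 39 → go right. Place as right child of 39.
Insert 87: 87 > 45 → go right; 87 > 83 → go right; 87 > 85 → go right. Place as right child of 85.
Insert 51: 51 > 45 → go right; 51 < 83 → go left. Place as left child of 83.
Insert 33: 33 < 45 → go left; 33 > 17 → go right; 33 < 39 → go left; 33 > 21 → go right; 33 < 37 → go left. Place as left child of 37.
Insert 54: 54 > 45 → go right; 54 < 83 → go left; 54 > 51 → go right. Place as right child of 51.
Insert 74: 74 > 45 → go right; 74 < 83 → go left; 74 > 51 → go right; 74 > 54 → go right. Place as right child of 54.
Insert 11: 11 < 45 → go left; 11 < 17 → go left; 11 < 14 → go left; 11 > 8 → go right. Place as right child of 8.
Insert 46: 46 > 45 → go right; 46 < 83 → go left; 46 < 51 → go left. Place as left child of 51.
Insert 57: 57 > 45 → go right; 57 < 83 → go left; 57 > 51 → go right; 57 > 54 → go right; 57 < 74 → go left. Place as left child of 74.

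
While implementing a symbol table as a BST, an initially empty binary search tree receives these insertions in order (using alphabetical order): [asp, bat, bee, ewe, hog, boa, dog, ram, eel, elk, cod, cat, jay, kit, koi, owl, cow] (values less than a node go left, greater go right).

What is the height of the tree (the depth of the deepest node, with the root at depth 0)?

9

Resulting structure (node: left, right):
  asp: L=–, R=bat
  bat: L=–, R=bee
  bee: L=–, R=ewe
  ewe: L=boa, R=hog
  hog: L=–, R=ram
  boa: L=–, R=dog
  dog: L=cod, R=eel
  ram: L=jay, R=–
  eel: L=–, R=elk
  elk: L=–, R=–
  cod: L=cat, R=cow
  cat: L=–, R=–
  jay: L=–, R=kit
  kit: L=–, R=koi
  koi: L=–, R=owl
  owl: L=–, R=–
  cow: L=–, R=–

The deepest node is owl at depth 9.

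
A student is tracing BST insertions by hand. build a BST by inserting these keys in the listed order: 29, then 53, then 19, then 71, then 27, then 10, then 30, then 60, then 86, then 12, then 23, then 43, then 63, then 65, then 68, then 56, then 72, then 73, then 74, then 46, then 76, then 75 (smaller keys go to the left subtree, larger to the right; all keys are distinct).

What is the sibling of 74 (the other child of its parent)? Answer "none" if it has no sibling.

29: root
53: right child of 29 (depth 1)
19: left child of 29 (depth 1)
71: right child of 53 (depth 2)
27: right child of 19 (depth 2)
10: left child of 19 (depth 2)
30: left child of 53 (depth 2)
60: left child of 71 (depth 3)
86: right child of 71 (depth 3)
12: right child of 10 (depth 3)
23: left child of 27 (depth 3)
43: right child of 30 (depth 3)
63: right child of 60 (depth 4)
65: right child of 63 (depth 5)
68: right child of 65 (depth 6)
56: left child of 60 (depth 4)
72: left child of 86 (depth 4)
73: right child of 72 (depth 5)
74: right child of 73 (depth 6)
46: right child of 43 (depth 4)
76: right child of 74 (depth 7)
75: left child of 76 (depth 8)

74's parent is 73, which has only one child.

none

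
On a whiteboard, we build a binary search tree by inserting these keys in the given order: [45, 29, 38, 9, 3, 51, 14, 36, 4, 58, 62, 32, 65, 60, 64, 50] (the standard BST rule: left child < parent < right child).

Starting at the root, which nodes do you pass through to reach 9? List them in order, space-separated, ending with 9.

45 29 9

45: root
29: left child of 45 (depth 1)
38: right child of 29 (depth 2)
9: left child of 29 (depth 2)
3: left child of 9 (depth 3)
51: right child of 45 (depth 1)
14: right child of 9 (depth 3)
36: left child of 38 (depth 3)
4: right child of 3 (depth 4)
58: right child of 51 (depth 2)
62: right child of 58 (depth 3)
32: left child of 36 (depth 4)
65: right child of 62 (depth 4)
60: left child of 62 (depth 4)
64: left child of 65 (depth 5)
50: left child of 51 (depth 2)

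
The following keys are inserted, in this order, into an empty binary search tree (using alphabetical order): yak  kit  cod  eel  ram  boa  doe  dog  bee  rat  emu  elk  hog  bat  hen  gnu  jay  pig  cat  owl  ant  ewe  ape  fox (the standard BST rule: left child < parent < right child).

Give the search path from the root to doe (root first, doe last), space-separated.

yak: root
kit: left child of yak (depth 1)
cod: left child of kit (depth 2)
eel: right child of cod (depth 3)
ram: right child of kit (depth 2)
boa: left child of cod (depth 3)
doe: left child of eel (depth 4)
dog: right child of doe (depth 5)
bee: left child of boa (depth 4)
rat: right child of ram (depth 3)
emu: right child of eel (depth 4)
elk: left child of emu (depth 5)
hog: right child of emu (depth 5)
bat: left child of bee (depth 5)
hen: left child of hog (depth 6)
gnu: left child of hen (depth 7)
jay: right child of hog (depth 6)
pig: left child of ram (depth 3)
cat: right child of boa (depth 4)
owl: left child of pig (depth 4)
ant: left child of bat (depth 6)
ewe: left child of gnu (depth 8)
ape: right child of ant (depth 7)
fox: right child of ewe (depth 9)

yak kit cod eel doe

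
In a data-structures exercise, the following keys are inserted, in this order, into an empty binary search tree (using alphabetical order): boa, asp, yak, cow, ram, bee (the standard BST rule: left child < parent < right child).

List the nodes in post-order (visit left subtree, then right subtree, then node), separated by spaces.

Resulting structure (node: left, right):
  boa: L=asp, R=yak
  asp: L=–, R=bee
  yak: L=cow, R=–
  cow: L=–, R=ram
  ram: L=–, R=–
  bee: L=–, R=–

bee asp ram cow yak boa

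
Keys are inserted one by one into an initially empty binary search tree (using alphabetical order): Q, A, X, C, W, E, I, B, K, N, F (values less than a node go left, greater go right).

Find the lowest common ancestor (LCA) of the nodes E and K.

E

Resulting structure (node: left, right):
  Q: L=A, R=X
  A: L=–, R=C
  X: L=W, R=–
  C: L=B, R=E
  W: L=–, R=–
  E: L=–, R=I
  I: L=F, R=K
  B: L=–, R=–
  K: L=–, R=N
  N: L=–, R=–
  F: L=–, R=–

Path to E: Q → A → C → E
Path to K: Q → A → C → E → I → K
E lies on both paths and is an ancestor of the other node.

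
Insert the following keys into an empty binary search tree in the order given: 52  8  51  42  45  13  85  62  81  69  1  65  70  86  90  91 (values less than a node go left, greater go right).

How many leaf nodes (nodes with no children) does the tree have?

6

52: root
8: left child of 52 (depth 1)
51: right child of 8 (depth 2)
42: left child of 51 (depth 3)
45: right child of 42 (depth 4)
13: left child of 42 (depth 4)
85: right child of 52 (depth 1)
62: left child of 85 (depth 2)
81: right child of 62 (depth 3)
69: left child of 81 (depth 4)
1: left child of 8 (depth 2)
65: left child of 69 (depth 5)
70: right child of 69 (depth 5)
86: right child of 85 (depth 2)
90: right child of 86 (depth 3)
91: right child of 90 (depth 4)

Leaves: 1, 13, 45, 65, 70, 91 — 6 in total.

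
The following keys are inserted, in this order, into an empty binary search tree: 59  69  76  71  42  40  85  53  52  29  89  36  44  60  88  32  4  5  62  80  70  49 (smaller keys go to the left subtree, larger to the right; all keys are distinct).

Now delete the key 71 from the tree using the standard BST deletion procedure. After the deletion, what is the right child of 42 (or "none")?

Insert 59: tree is empty, so 59 becomes the root.
Insert 69: 69 > 59 → go right. Place as right child of 59.
Insert 76: 76 > 59 → go right; 76 > 69 → go right. Place as right child of 69.
Insert 71: 71 > 59 → go right; 71 > 69 → go right; 71 < 76 → go left. Place as left child of 76.
Insert 42: 42 < 59 → go left. Place as left child of 59.
Insert 40: 40 < 59 → go left; 40 < 42 → go left. Place as left child of 42.
Insert 85: 85 > 59 → go right; 85 > 69 → go right; 85 > 76 → go right. Place as right child of 76.
Insert 53: 53 < 59 → go left; 53 > 42 → go right. Place as right child of 42.
Insert 52: 52 < 59 → go left; 52 > 42 → go right; 52 < 53 → go left. Place as left child of 53.
Insert 29: 29 < 59 → go left; 29 < 42 → go left; 29 < 40 → go left. Place as left child of 40.
Insert 89: 89 > 59 → go right; 89 > 69 → go right; 89 > 76 → go right; 89 > 85 → go right. Place as right child of 85.
Insert 36: 36 < 59 → go left; 36 < 42 → go left; 36 < 40 → go left; 36 > 29 → go right. Place as right child of 29.
Insert 44: 44 < 59 → go left; 44 > 42 → go right; 44 < 53 → go left; 44 < 52 → go left. Place as left child of 52.
Insert 60: 60 > 59 → go right; 60 < 69 → go left. Place as left child of 69.
Insert 88: 88 > 59 → go right; 88 > 69 → go right; 88 > 76 → go right; 88 > 85 → go right; 88 < 89 → go left. Place as left child of 89.
Insert 32: 32 < 59 → go left; 32 < 42 → go left; 32 < 40 → go left; 32 > 29 → go right; 32 < 36 → go left. Place as left child of 36.
Insert 4: 4 < 59 → go left; 4 < 42 → go left; 4 < 40 → go left; 4 < 29 → go left. Place as left child of 29.
Insert 5: 5 < 59 → go left; 5 < 42 → go left; 5 < 40 → go left; 5 < 29 → go left; 5 > 4 → go right. Place as right child of 4.
Insert 62: 62 > 59 → go right; 62 < 69 → go left; 62 > 60 → go right. Place as right child of 60.
Insert 80: 80 > 59 → go right; 80 > 69 → go right; 80 > 76 → go right; 80 < 85 → go left. Place as left child of 85.
Insert 70: 70 > 59 → go right; 70 > 69 → go right; 70 < 76 → go left; 70 < 71 → go left. Place as left child of 71.
Insert 49: 49 < 59 → go left; 49 > 42 → go right; 49 < 53 → go left; 49 < 52 → go left; 49 > 44 → go right. Place as right child of 44.

Delete 71 (at most one child — splice it out).
After deletion, 42's right child: 53.

53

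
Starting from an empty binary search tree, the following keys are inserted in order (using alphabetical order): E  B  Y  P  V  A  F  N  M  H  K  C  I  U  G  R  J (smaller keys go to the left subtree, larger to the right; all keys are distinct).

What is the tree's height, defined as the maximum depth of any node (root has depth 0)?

Insert E: tree is empty, so E becomes the root.
Insert B: B < E → go left. Place as left child of E.
Insert Y: Y > E → go right. Place as right child of E.
Insert P: P > E → go right; P < Y → go left. Place as left child of Y.
Insert V: V > E → go right; V < Y → go left; V > P → go right. Place as right child of P.
Insert A: A < E → go left; A < B → go left. Place as left child of B.
Insert F: F > E → go right; F < Y → go left; F < P → go left. Place as left child of P.
Insert N: N > E → go right; N < Y → go left; N < P → go left; N > F → go right. Place as right child of F.
Insert M: M > E → go right; M < Y → go left; M < P → go left; M > F → go right; M < N → go left. Place as left child of N.
Insert H: H > E → go right; H < Y → go left; H < P → go left; H > F → go right; H < N → go left; H < M → go left. Place as left child of M.
Insert K: K > E → go right; K < Y → go left; K < P → go left; K > F → go right; K < N → go left; K < M → go left; K > H → go right. Place as right child of H.
Insert C: C < E → go left; C > B → go right. Place as right child of B.
Insert I: I > E → go right; I < Y → go left; I < P → go left; I > F → go right; I < N → go left; I < M → go left; I > H → go right; I < K → go left. Place as left child of K.
Insert U: U > E → go right; U < Y → go left; U > P → go right; U < V → go left. Place as left child of V.
Insert G: G > E → go right; G < Y → go left; G < P → go left; G > F → go right; G < N → go left; G < M → go left; G < H → go left. Place as left child of H.
Insert R: R > E → go right; R < Y → go left; R > P → go right; R < V → go left; R < U → go left. Place as left child of U.
Insert J: J > E → go right; J < Y → go left; J < P → go left; J > F → go right; J < N → go left; J < M → go left; J > H → go right; J < K → go left; J > I → go right. Place as right child of I.

The deepest node is J at depth 9.

9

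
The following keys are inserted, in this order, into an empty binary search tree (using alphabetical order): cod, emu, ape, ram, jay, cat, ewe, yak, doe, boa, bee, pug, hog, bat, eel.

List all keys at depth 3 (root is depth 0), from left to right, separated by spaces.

Resulting structure (node: left, right):
  cod: L=ape, R=emu
  emu: L=doe, R=ram
  ape: L=–, R=cat
  ram: L=jay, R=yak
  jay: L=ewe, R=pug
  cat: L=boa, R=–
  ewe: L=–, R=hog
  yak: L=–, R=–
  doe: L=–, R=eel
  boa: L=bee, R=–
  bee: L=bat, R=–
  pug: L=–, R=–
  hog: L=–, R=–
  bat: L=–, R=–
  eel: L=–, R=–

boa eel jay yak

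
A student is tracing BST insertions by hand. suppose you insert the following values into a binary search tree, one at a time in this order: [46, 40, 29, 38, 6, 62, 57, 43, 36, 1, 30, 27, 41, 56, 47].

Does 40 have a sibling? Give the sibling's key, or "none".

62

Insert 46: tree is empty, so 46 becomes the root.
Insert 40: 40 < 46 → go left. Place as left child of 46.
Insert 29: 29 < 46 → go left; 29 < 40 → go left. Place as left child of 40.
Insert 38: 38 < 46 → go left; 38 < 40 → go left; 38 > 29 → go right. Place as right child of 29.
Insert 6: 6 < 46 → go left; 6 < 40 → go left; 6 < 29 → go left. Place as left child of 29.
Insert 62: 62 > 46 → go right. Place as right child of 46.
Insert 57: 57 > 46 → go right; 57 < 62 → go left. Place as left child of 62.
Insert 43: 43 < 46 → go left; 43 > 40 → go right. Place as right child of 40.
Insert 36: 36 < 46 → go left; 36 < 40 → go left; 36 > 29 → go right; 36 < 38 → go left. Place as left child of 38.
Insert 1: 1 < 46 → go left; 1 < 40 → go left; 1 < 29 → go left; 1 < 6 → go left. Place as left child of 6.
Insert 30: 30 < 46 → go left; 30 < 40 → go left; 30 > 29 → go right; 30 < 38 → go left; 30 < 36 → go left. Place as left child of 36.
Insert 27: 27 < 46 → go left; 27 < 40 → go left; 27 < 29 → go left; 27 > 6 → go right. Place as right child of 6.
Insert 41: 41 < 46 → go left; 41 > 40 → go right; 41 < 43 → go left. Place as left child of 43.
Insert 56: 56 > 46 → go right; 56 < 62 → go left; 56 < 57 → go left. Place as left child of 57.
Insert 47: 47 > 46 → go right; 47 < 62 → go left; 47 < 57 → go left; 47 < 56 → go left. Place as left child of 56.

40's parent is 46; the other child of 46 is 62.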